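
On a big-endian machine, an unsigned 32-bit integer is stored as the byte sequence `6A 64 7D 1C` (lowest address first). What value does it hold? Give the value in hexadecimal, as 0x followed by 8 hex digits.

Big-endian: lowest address holds the most-significant byte.
The bytes are already most-significant first: 0x6A647D1C.

0x6A647D1C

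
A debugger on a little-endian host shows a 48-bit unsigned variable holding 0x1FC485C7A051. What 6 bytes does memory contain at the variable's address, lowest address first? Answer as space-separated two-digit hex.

51 A0 C7 85 C4 1F

Split into bytes (most-significant first): 1F C4 85 C7 A0 51.
In little-endian order the low byte comes first in memory.
So at ascending addresses the bytes are 51 A0 C7 85 C4 1F.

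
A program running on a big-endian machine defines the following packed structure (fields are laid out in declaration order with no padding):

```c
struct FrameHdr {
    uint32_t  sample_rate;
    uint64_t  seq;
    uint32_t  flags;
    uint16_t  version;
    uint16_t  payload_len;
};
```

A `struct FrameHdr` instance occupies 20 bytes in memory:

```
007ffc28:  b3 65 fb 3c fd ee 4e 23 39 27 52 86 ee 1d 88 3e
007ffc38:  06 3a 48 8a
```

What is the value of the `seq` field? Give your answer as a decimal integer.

18297648249242604166

`seq` follows `sample_rate` (4 bytes), so it starts at byte offset 4 and occupies 8 bytes.
Bytes at offsets 4..11: FD EE 4E 23 39 27 52 86.
In big-endian order the high byte comes first in memory.
The bytes are already most-significant first: 0xFDEE4E2339275286.
0xFDEE4E2339275286 = 18297648249242604166.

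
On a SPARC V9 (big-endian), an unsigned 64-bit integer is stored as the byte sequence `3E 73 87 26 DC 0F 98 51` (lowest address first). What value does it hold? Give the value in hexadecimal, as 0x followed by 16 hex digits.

0x3E738726DC0F9851

Big-endian stores the most-significant byte at the lowest address.
The bytes are already most-significant first: 0x3E738726DC0F9851.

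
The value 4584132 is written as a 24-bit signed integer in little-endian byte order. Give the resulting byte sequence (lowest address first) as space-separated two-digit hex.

C4 F2 45

4584132 in hexadecimal, padded to 24 bits, is 0x45F2C4.
Split into bytes (most-significant first): 45 F2 C4.
In little-endian order the low byte comes first in memory.
So at ascending addresses the bytes are C4 F2 45.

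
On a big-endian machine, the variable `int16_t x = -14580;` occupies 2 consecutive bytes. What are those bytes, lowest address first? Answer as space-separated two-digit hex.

C7 0C

Two's complement of -14580 in 16 bits: 14580 = 0x38F4; invert → 0xC70B; add 1 → 0xC70C.
Split into bytes (most-significant first): C7 0C.
In big-endian order the high byte comes first in memory.
So the memory order matches the most-significant-first order: C7 0C.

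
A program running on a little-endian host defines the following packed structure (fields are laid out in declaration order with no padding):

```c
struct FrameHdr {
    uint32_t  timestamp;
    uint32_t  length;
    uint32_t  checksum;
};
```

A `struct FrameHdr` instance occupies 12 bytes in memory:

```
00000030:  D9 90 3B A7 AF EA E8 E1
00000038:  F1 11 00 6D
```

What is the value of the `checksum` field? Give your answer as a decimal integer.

`checksum` follows `timestamp` (4 B), `length` (4 B), so it starts at offset 4 + 4 = 8 and occupies 4 bytes.
Bytes at offsets 8..11: F1 11 00 6D.
Little-endian: lowest address holds the least-significant byte.
Reassemble most-significant byte first: 6D 00 11 F1 → 0x6D0011F1.
0x6D0011F1 = 1828721137.

1828721137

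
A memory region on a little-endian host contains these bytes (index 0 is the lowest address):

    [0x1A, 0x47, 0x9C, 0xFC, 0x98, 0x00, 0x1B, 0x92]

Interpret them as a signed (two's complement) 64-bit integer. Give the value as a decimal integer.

-7918734862727756006

Little-endian stores the least-significant byte at the lowest address.
Reassemble most-significant byte first: 92 1B 00 98 FC 9C 47 1A → 0x921B0098FC9C471A.
Top bit is set, so as a signed 64-bit value this is 0x921B0098FC9C471A − 2^64 = -7918734862727756006.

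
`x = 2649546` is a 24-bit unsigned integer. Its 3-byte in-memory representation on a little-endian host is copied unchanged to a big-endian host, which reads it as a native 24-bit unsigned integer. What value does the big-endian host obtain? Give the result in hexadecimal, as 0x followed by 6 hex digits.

2649546 in 24-bit hexadecimal is 0x286DCA.
Stored little-endian, the bytes at ascending addresses are CA 6D 28.
Read back as big-endian, the last byte is least significant, giving 0xCA6D28.

0xCA6D28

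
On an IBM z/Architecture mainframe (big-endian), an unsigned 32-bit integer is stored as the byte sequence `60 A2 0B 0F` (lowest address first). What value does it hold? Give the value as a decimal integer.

1621232399

Big-endian stores the most-significant byte at the lowest address.
The bytes are already most-significant first: 0x60A20B0F.
0x60A20B0F = 1621232399.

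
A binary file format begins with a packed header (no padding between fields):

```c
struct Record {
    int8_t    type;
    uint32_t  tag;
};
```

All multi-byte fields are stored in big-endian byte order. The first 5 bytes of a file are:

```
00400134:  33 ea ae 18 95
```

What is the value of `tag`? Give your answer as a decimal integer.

3937278101

`tag` follows `type` (1 byte), so it starts at byte offset 1 and occupies 4 bytes.
Bytes at offsets 1..4: EA AE 18 95.
Big-endian stores the most-significant byte at the lowest address.
The bytes are already most-significant first: 0xEAAE1895.
0xEAAE1895 = 3937278101.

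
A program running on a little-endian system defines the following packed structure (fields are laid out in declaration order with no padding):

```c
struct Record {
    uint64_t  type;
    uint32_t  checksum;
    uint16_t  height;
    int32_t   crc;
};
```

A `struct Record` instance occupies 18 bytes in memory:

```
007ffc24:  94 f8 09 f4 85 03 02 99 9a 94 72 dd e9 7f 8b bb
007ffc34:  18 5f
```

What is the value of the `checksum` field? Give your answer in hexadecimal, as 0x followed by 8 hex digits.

0xDD72949A

`checksum` follows `type` (8 bytes), so it starts at byte offset 8 and occupies 4 bytes.
Bytes at offsets 8..11: 9A 94 72 DD.
In little-endian order the low byte comes first in memory.
Reassemble most-significant byte first: DD 72 94 9A → 0xDD72949A.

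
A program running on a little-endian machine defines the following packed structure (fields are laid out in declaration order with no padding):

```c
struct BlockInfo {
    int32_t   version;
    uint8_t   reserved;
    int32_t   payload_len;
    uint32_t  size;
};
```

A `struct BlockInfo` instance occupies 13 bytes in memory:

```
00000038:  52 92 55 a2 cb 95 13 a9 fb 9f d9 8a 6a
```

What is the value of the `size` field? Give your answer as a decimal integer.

`size` follows `version` (4 B), `reserved` (1 B), `payload_len` (4 B), so it starts at offset 4 + 1 + 4 = 9 and occupies 4 bytes.
Bytes at offsets 9..12: 9F D9 8A 6A.
In little-endian order the low byte comes first in memory.
Reassemble most-significant byte first: 6A 8A D9 9F → 0x6A8AD99F.
0x6A8AD99F = 1787484575.

1787484575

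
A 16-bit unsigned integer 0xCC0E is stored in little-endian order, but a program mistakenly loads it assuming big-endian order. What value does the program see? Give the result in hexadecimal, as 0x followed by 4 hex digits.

0x0ECC

Stored little-endian, the bytes at ascending addresses are 0E CC.
Read back as big-endian, the last byte is least significant, giving 0x0ECC.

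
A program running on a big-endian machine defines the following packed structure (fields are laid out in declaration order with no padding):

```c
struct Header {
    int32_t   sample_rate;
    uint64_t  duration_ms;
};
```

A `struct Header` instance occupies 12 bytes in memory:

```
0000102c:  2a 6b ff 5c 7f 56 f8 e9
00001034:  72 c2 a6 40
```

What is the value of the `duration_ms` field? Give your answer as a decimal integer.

`duration_ms` follows `sample_rate` (4 bytes), so it starts at byte offset 4 and occupies 8 bytes.
Bytes at offsets 4..11: 7F 56 F8 E9 72 C2 A6 40.
Big-endian stores the most-significant byte at the lowest address.
The bytes are already most-significant first: 0x7F56F8E972C2A640.
0x7F56F8E972C2A640 = 9175794972350391872.

9175794972350391872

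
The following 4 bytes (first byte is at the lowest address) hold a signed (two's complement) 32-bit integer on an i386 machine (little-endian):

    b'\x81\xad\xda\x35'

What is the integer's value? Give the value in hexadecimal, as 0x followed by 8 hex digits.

In little-endian order the low byte comes first in memory.
Reassemble most-significant byte first: 35 DA AD 81 → 0x35DAAD81.

0x35DAAD81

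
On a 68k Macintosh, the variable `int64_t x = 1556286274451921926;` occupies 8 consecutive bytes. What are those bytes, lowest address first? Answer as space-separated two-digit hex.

1556286274451921926 in hexadecimal, padded to 64 bits, is 0x15990A1EFD85DC06.
Split into bytes (most-significant first): 15 99 0A 1E FD 85 DC 06.
Big-endian: lowest address holds the most-significant byte.
So the memory order matches the most-significant-first order: 15 99 0A 1E FD 85 DC 06.

15 99 0A 1E FD 85 DC 06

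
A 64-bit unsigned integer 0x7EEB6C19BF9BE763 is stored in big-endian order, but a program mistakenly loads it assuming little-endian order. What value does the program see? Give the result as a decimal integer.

Stored big-endian, the bytes at ascending addresses are 7E EB 6C 19 BF 9B E7 63.
Read back as little-endian, the first byte is least significant, giving 0x63E79BBF196CEB7E.
0x63E79BBF196CEB7E = 7198893774442654590.

7198893774442654590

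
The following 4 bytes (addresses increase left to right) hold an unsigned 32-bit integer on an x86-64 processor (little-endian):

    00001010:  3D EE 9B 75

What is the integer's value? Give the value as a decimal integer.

1973153341

Little-endian: lowest address holds the least-significant byte.
Reassemble most-significant byte first: 75 9B EE 3D → 0x759BEE3D.
0x759BEE3D = 1973153341.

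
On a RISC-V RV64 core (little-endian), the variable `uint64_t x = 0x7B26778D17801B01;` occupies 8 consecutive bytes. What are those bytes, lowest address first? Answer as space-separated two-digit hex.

01 1B 80 17 8D 77 26 7B

Split into bytes (most-significant first): 7B 26 77 8D 17 80 1B 01.
Little-endian: lowest address holds the least-significant byte.
So at ascending addresses the bytes are 01 1B 80 17 8D 77 26 7B.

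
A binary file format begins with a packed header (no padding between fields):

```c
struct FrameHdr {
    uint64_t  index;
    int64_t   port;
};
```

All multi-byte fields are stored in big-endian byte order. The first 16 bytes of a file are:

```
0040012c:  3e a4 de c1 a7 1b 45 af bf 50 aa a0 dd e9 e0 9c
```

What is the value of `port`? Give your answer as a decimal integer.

`port` follows `index` (8 bytes), so it starts at byte offset 8 and occupies 8 bytes.
Bytes at offsets 8..15: BF 50 AA A0 DD E9 E0 9C.
In big-endian order the high byte comes first in memory.
The bytes are already most-significant first: 0xBF50AAA0DDE9E09C.
Top bit is set, so as a signed 64-bit value this is 0xBF50AAA0DDE9E09C − 2^64 = -4661038006433881956.

-4661038006433881956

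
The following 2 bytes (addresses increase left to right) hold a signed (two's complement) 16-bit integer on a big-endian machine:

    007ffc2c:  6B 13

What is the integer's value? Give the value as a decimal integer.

Big-endian: lowest address holds the most-significant byte.
The bytes are already most-significant first: 0x6B13.
0x6B13 = 27411.

27411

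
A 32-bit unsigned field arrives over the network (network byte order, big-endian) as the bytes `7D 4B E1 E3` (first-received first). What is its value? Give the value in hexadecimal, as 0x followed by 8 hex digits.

Big-endian: lowest address holds the most-significant byte.
The bytes are already most-significant first: 0x7D4BE1E3.

0x7D4BE1E3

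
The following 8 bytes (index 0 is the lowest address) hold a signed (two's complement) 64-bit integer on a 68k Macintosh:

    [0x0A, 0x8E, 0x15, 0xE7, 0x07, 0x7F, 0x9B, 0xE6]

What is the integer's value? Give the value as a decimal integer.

760569469079624678

Big-endian: lowest address holds the most-significant byte.
The bytes are already most-significant first: 0x0A8E15E7077F9BE6.
0x0A8E15E7077F9BE6 = 760569469079624678.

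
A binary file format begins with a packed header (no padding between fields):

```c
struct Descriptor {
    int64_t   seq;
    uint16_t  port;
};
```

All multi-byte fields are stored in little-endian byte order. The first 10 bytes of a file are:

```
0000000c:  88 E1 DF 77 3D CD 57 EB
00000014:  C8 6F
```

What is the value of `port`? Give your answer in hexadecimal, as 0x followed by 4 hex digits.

`port` follows `seq` (8 bytes), so it starts at byte offset 8 and occupies 2 bytes.
Bytes at offsets 8..9: C8 6F.
In little-endian order the low byte comes first in memory.
Reassemble most-significant byte first: 6F C8 → 0x6FC8.

0x6FC8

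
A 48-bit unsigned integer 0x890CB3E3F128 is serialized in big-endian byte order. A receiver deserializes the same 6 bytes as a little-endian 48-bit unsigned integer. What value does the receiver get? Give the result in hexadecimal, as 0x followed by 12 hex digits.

0x28F1E3B30C89

Stored big-endian, the bytes at ascending addresses are 89 0C B3 E3 F1 28.
Read back as little-endian, the first byte is least significant, giving 0x28F1E3B30C89.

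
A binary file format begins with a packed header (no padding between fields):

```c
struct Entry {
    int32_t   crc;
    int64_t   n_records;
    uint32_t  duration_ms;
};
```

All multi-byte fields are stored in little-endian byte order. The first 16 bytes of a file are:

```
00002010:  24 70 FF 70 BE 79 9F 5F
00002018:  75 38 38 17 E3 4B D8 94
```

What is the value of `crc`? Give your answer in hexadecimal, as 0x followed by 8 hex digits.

0x70FF7024

`crc` is the first field, at byte offset 0, occupying 4 bytes.
Bytes at offsets 0..3: 24 70 FF 70.
In little-endian order the low byte comes first in memory.
Reassemble most-significant byte first: 70 FF 70 24 → 0x70FF7024.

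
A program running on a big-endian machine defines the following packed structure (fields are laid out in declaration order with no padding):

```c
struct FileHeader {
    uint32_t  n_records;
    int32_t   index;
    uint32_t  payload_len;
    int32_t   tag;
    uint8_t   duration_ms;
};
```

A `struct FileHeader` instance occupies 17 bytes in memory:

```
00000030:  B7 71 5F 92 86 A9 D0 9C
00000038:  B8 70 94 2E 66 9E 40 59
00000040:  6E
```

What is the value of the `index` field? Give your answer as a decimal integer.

-2035691364

`index` follows `n_records` (4 bytes), so it starts at byte offset 4 and occupies 4 bytes.
Bytes at offsets 4..7: 86 A9 D0 9C.
Big-endian stores the most-significant byte at the lowest address.
The bytes are already most-significant first: 0x86A9D09C.
Top bit is set, so as a signed 32-bit value this is 0x86A9D09C − 2^32 = -2035691364.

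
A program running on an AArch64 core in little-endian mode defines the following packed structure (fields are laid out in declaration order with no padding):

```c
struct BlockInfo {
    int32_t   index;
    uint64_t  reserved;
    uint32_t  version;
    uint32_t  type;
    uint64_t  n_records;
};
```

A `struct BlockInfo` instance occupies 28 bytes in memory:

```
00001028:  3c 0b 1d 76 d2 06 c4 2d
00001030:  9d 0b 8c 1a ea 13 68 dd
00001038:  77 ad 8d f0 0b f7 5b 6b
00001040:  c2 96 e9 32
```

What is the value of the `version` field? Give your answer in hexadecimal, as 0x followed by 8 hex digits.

`version` follows `index` (4 B), `reserved` (8 B), so it starts at offset 4 + 8 = 12 and occupies 4 bytes.
Bytes at offsets 12..15: EA 13 68 DD.
Little-endian stores the least-significant byte at the lowest address.
Reassemble most-significant byte first: DD 68 13 EA → 0xDD6813EA.

0xDD6813EA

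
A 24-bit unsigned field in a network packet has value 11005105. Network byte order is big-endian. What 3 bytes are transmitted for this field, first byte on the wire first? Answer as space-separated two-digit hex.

A7 EC B1

11005105 in hexadecimal, padded to 24 bits, is 0xA7ECB1.
Split into bytes (most-significant first): A7 EC B1.
In big-endian order the high byte comes first in memory.
So the memory order matches the most-significant-first order: A7 EC B1.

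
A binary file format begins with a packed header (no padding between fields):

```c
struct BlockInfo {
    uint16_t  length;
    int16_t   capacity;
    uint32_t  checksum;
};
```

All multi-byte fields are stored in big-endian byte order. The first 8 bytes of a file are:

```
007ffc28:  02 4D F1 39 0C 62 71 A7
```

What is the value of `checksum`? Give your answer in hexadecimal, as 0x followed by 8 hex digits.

0x0C6271A7

`checksum` follows `length` (2 B), `capacity` (2 B), so it starts at offset 2 + 2 = 4 and occupies 4 bytes.
Bytes at offsets 4..7: 0C 62 71 A7.
Big-endian stores the most-significant byte at the lowest address.
The bytes are already most-significant first: 0x0C6271A7.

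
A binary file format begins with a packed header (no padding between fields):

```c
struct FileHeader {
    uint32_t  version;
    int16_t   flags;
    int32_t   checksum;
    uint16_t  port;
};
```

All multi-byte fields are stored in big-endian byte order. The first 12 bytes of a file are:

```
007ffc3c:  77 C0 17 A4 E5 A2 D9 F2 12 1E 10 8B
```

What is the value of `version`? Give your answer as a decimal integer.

`version` is the first field, at byte offset 0, occupying 4 bytes.
Bytes at offsets 0..3: 77 C0 17 A4.
In big-endian order the high byte comes first in memory.
The bytes are already most-significant first: 0x77C017A4.
0x77C017A4 = 2009077668.

2009077668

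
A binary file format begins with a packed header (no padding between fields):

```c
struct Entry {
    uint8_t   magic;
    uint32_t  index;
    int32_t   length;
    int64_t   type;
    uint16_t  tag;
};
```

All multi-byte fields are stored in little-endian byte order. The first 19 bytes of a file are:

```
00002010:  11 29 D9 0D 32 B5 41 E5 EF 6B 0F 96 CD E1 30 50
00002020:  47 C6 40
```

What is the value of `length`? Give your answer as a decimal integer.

-270188107

`length` follows `magic` (1 B), `index` (4 B), so it starts at offset 1 + 4 = 5 and occupies 4 bytes.
Bytes at offsets 5..8: B5 41 E5 EF.
Little-endian stores the least-significant byte at the lowest address.
Reassemble most-significant byte first: EF E5 41 B5 → 0xEFE541B5.
Top bit is set, so as a signed 32-bit value this is 0xEFE541B5 − 2^32 = -270188107.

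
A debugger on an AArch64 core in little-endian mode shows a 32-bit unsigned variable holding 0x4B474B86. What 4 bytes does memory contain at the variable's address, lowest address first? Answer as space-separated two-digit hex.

Split into bytes (most-significant first): 4B 47 4B 86.
In little-endian order the low byte comes first in memory.
So at ascending addresses the bytes are 86 4B 47 4B.

86 4B 47 4B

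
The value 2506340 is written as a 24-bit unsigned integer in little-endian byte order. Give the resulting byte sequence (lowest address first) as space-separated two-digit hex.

2506340 in hexadecimal, padded to 24 bits, is 0x263E64.
Split into bytes (most-significant first): 26 3E 64.
In little-endian order the low byte comes first in memory.
So at ascending addresses the bytes are 64 3E 26.

64 3E 26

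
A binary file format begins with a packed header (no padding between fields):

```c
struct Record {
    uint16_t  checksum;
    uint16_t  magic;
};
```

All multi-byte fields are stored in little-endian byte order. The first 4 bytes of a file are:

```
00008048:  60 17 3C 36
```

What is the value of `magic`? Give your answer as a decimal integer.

`magic` follows `checksum` (2 bytes), so it starts at byte offset 2 and occupies 2 bytes.
Bytes at offsets 2..3: 3C 36.
In little-endian order the low byte comes first in memory.
Reassemble most-significant byte first: 36 3C → 0x363C.
0x363C = 13884.

13884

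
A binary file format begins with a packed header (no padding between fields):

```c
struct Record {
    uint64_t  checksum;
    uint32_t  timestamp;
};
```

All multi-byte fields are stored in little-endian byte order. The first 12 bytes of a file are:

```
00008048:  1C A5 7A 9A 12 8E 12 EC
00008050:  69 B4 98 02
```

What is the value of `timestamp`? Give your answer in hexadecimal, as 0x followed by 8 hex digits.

0x0298B469

`timestamp` follows `checksum` (8 bytes), so it starts at byte offset 8 and occupies 4 bytes.
Bytes at offsets 8..11: 69 B4 98 02.
In little-endian order the low byte comes first in memory.
Reassemble most-significant byte first: 02 98 B4 69 → 0x0298B469.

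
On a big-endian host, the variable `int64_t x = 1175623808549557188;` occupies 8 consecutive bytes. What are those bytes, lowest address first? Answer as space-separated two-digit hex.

1175623808549557188 in hexadecimal, padded to 64 bits, is 0x1050A7A00A1693C4.
Split into bytes (most-significant first): 10 50 A7 A0 0A 16 93 C4.
Big-endian stores the most-significant byte at the lowest address.
So the memory order matches the most-significant-first order: 10 50 A7 A0 0A 16 93 C4.

10 50 A7 A0 0A 16 93 C4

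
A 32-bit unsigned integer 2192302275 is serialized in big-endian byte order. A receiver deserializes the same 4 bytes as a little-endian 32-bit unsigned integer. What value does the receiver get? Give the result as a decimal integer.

3286281090

2192302275 in 32-bit hexadecimal is 0x82ABE0C3.
Stored big-endian, the bytes at ascending addresses are 82 AB E0 C3.
Read back as little-endian, the first byte is least significant, giving 0xC3E0AB82.
0xC3E0AB82 = 3286281090.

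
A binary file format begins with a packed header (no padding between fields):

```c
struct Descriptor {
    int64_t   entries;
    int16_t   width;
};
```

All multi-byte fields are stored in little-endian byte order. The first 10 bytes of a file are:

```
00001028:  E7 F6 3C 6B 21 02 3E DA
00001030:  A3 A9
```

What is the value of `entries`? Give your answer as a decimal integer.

`entries` is the first field, at byte offset 0, occupying 8 bytes.
Bytes at offsets 0..7: E7 F6 3C 6B 21 02 3E DA.
In little-endian order the low byte comes first in memory.
Reassemble most-significant byte first: DA 3E 02 21 6B 3C F6 E7 → 0xDA3E02216B3CF6E7.
Top bit is set, so as a signed 64-bit value this is 0xDA3E02216B3CF6E7 − 2^64 = -2720734782328867097.

-2720734782328867097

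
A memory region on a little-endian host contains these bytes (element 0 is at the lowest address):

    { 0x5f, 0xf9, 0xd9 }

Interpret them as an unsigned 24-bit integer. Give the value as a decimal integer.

14285151

In little-endian order the low byte comes first in memory.
Reassemble most-significant byte first: D9 F9 5F → 0xD9F95F.
0xD9F95F = 14285151.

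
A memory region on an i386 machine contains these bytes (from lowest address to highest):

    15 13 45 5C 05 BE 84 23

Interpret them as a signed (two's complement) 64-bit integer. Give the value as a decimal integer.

Little-endian: lowest address holds the least-significant byte.
Reassemble most-significant byte first: 23 84 BE 05 5C 45 13 15 → 0x2384BE055C451315.
0x2384BE055C451315 = 2559379418485429013.

2559379418485429013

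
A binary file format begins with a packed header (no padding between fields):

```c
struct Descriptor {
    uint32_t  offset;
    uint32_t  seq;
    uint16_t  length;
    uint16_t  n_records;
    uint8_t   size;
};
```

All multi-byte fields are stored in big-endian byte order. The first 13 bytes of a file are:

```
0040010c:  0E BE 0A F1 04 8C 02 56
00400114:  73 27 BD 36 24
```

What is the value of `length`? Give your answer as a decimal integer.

`length` follows `offset` (4 B), `seq` (4 B), so it starts at offset 4 + 4 = 8 and occupies 2 bytes.
Bytes at offsets 8..9: 73 27.
Big-endian: lowest address holds the most-significant byte.
The bytes are already most-significant first: 0x7327.
0x7327 = 29479.

29479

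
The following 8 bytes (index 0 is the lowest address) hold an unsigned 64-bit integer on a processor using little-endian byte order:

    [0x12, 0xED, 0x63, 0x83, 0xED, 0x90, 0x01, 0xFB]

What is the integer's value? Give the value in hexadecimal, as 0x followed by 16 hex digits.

Little-endian stores the least-significant byte at the lowest address.
Reassemble most-significant byte first: FB 01 90 ED 83 63 ED 12 → 0xFB0190ED8363ED12.

0xFB0190ED8363ED12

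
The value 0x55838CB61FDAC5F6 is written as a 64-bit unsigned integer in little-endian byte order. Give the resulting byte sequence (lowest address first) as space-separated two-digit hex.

F6 C5 DA 1F B6 8C 83 55

Split into bytes (most-significant first): 55 83 8C B6 1F DA C5 F6.
In little-endian order the low byte comes first in memory.
So at ascending addresses the bytes are F6 C5 DA 1F B6 8C 83 55.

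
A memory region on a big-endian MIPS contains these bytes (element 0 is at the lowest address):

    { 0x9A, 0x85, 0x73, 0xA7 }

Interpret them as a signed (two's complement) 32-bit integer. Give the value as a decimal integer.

Big-endian stores the most-significant byte at the lowest address.
The bytes are already most-significant first: 0x9A8573A7.
Top bit is set, so as a signed 32-bit value this is 0x9A8573A7 − 2^32 = -1702530137.

-1702530137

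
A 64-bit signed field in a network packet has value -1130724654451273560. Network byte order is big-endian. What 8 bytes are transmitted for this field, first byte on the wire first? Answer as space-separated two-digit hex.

Two's complement of -1130724654451273560 in 64 bits: 1130724654451273560 = 0x0FB1241517582F58; invert → 0xF04EDBEAE8A7D0A7; add 1 → 0xF04EDBEAE8A7D0A8.
Split into bytes (most-significant first): F0 4E DB EA E8 A7 D0 A8.
In big-endian order the high byte comes first in memory.
So the memory order matches the most-significant-first order: F0 4E DB EA E8 A7 D0 A8.

F0 4E DB EA E8 A7 D0 A8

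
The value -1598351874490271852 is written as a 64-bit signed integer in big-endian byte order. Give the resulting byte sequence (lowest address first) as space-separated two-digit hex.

Two's complement of -1598351874490271852 in 64 bits: 1598351874490271852 = 0x162E7C8FB912886C; invert → 0xE9D1837046ED7793; add 1 → 0xE9D1837046ED7794.
Split into bytes (most-significant first): E9 D1 83 70 46 ED 77 94.
Big-endian stores the most-significant byte at the lowest address.
So the memory order matches the most-significant-first order: E9 D1 83 70 46 ED 77 94.

E9 D1 83 70 46 ED 77 94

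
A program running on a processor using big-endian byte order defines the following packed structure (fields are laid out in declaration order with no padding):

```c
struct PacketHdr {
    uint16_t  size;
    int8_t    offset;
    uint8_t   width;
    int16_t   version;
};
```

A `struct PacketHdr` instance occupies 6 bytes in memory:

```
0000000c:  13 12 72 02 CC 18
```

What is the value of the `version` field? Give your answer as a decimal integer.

`version` follows `size` (2 B), `offset` (1 B), `width` (1 B), so it starts at offset 2 + 1 + 1 = 4 and occupies 2 bytes.
Bytes at offsets 4..5: CC 18.
In big-endian order the high byte comes first in memory.
The bytes are already most-significant first: 0xCC18.
Top bit is set, so as a signed 16-bit value this is 0xCC18 − 2^16 = -13288.

-13288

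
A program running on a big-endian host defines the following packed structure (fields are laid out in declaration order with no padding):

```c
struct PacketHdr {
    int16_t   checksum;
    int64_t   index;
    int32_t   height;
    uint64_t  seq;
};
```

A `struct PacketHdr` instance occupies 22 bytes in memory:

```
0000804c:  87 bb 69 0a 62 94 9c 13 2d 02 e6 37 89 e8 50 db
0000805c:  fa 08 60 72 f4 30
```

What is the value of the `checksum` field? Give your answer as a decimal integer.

`checksum` is the first field, at byte offset 0, occupying 2 bytes.
Bytes at offsets 0..1: 87 BB.
Big-endian stores the most-significant byte at the lowest address.
The bytes are already most-significant first: 0x87BB.
Top bit is set, so as a signed 16-bit value this is 0x87BB − 2^16 = -30789.

-30789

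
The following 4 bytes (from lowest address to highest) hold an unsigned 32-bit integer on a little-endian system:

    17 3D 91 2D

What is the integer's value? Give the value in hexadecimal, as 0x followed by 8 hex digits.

Little-endian: lowest address holds the least-significant byte.
Reassemble most-significant byte first: 2D 91 3D 17 → 0x2D913D17.

0x2D913D17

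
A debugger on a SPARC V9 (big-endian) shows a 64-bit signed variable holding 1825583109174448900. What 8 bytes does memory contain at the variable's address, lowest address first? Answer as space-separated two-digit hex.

19 55 C6 2A 5A 4B D3 04

1825583109174448900 in hexadecimal, padded to 64 bits, is 0x1955C62A5A4BD304.
Split into bytes (most-significant first): 19 55 C6 2A 5A 4B D3 04.
Big-endian: lowest address holds the most-significant byte.
So the memory order matches the most-significant-first order: 19 55 C6 2A 5A 4B D3 04.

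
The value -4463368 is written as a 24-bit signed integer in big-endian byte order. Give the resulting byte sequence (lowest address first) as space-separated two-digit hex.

BB E4 F8

Two's complement of -4463368 in 24 bits: 4463368 = 0x441B08; invert → 0xBBE4F7; add 1 → 0xBBE4F8.
Split into bytes (most-significant first): BB E4 F8.
Big-endian stores the most-significant byte at the lowest address.
So the memory order matches the most-significant-first order: BB E4 F8.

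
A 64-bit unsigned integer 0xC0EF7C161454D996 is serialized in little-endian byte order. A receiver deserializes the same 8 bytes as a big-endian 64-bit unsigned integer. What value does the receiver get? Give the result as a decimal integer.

10869811620888768448

Stored little-endian, the bytes at ascending addresses are 96 D9 54 14 16 7C EF C0.
Read back as big-endian, the last byte is least significant, giving 0x96D95414167CEFC0.
0x96D95414167CEFC0 = 10869811620888768448.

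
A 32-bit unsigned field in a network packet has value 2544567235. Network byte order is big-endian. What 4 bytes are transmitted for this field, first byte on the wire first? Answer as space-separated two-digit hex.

2544567235 in hexadecimal, padded to 32 bits, is 0x97AB03C3.
Split into bytes (most-significant first): 97 AB 03 C3.
Big-endian: lowest address holds the most-significant byte.
So the memory order matches the most-significant-first order: 97 AB 03 C3.

97 AB 03 C3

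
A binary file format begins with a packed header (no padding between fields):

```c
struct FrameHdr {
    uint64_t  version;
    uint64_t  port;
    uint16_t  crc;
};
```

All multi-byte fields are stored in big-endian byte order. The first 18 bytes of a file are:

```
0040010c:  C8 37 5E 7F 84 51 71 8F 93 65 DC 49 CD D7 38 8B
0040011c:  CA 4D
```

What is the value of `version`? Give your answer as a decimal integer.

`version` is the first field, at byte offset 0, occupying 8 bytes.
Bytes at offsets 0..7: C8 37 5E 7F 84 51 71 8F.
Big-endian: lowest address holds the most-significant byte.
The bytes are already most-significant first: 0xC8375E7F8451718F.
0xC8375E7F8451718F = 14427103833078460815.

14427103833078460815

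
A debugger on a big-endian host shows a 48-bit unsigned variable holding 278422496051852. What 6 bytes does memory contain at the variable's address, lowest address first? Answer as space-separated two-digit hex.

278422496051852 in hexadecimal, padded to 48 bits, is 0xFD3949F9828C.
Split into bytes (most-significant first): FD 39 49 F9 82 8C.
In big-endian order the high byte comes first in memory.
So the memory order matches the most-significant-first order: FD 39 49 F9 82 8C.

FD 39 49 F9 82 8C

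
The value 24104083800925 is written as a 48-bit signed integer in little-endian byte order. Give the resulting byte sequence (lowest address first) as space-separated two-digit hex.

24104083800925 in hexadecimal, padded to 48 bits, is 0x15EC2B5A435D.
Split into bytes (most-significant first): 15 EC 2B 5A 43 5D.
Little-endian stores the least-significant byte at the lowest address.
So at ascending addresses the bytes are 5D 43 5A 2B EC 15.

5D 43 5A 2B EC 15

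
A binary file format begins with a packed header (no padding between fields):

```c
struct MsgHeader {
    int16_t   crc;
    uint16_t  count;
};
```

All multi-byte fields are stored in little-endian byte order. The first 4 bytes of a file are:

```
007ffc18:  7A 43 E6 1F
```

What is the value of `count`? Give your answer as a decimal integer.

8166

`count` follows `crc` (2 bytes), so it starts at byte offset 2 and occupies 2 bytes.
Bytes at offsets 2..3: E6 1F.
Little-endian: lowest address holds the least-significant byte.
Reassemble most-significant byte first: 1F E6 → 0x1FE6.
0x1FE6 = 8166.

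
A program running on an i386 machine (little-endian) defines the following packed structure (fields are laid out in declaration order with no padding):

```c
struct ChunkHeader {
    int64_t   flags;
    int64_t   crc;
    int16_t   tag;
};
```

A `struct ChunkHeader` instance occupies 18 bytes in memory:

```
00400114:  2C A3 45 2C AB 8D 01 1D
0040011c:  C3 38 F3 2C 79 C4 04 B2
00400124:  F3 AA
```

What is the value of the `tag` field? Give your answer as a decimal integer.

-21773

`tag` follows `flags` (8 B), `crc` (8 B), so it starts at offset 8 + 8 = 16 and occupies 2 bytes.
Bytes at offsets 16..17: F3 AA.
In little-endian order the low byte comes first in memory.
Reassemble most-significant byte first: AA F3 → 0xAAF3.
Top bit is set, so as a signed 16-bit value this is 0xAAF3 − 2^16 = -21773.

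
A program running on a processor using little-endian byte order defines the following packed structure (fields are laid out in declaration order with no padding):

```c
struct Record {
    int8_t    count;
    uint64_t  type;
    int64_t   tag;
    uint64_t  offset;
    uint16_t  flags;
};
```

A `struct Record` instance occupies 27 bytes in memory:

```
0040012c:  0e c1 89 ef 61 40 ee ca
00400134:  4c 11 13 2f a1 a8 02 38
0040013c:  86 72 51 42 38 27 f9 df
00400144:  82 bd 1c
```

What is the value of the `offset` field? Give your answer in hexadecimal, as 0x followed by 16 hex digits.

`offset` follows `count` (1 B), `type` (8 B), `tag` (8 B), so it starts at offset 1 + 8 + 8 = 17 and occupies 8 bytes.
Bytes at offsets 17..24: 72 51 42 38 27 F9 DF 82.
In little-endian order the low byte comes first in memory.
Reassemble most-significant byte first: 82 DF F9 27 38 42 51 72 → 0x82DFF92738425172.

0x82DFF92738425172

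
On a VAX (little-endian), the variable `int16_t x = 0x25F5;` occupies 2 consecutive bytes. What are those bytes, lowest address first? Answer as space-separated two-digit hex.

Split into bytes (most-significant first): 25 F5.
Little-endian: lowest address holds the least-significant byte.
So at ascending addresses the bytes are F5 25.

F5 25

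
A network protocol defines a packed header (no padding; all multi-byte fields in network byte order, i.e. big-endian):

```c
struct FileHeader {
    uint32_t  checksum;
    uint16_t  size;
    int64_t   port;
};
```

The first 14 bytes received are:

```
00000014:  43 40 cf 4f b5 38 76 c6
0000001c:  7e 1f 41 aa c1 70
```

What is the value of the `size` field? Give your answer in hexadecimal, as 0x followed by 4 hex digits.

`size` follows `checksum` (4 bytes), so it starts at byte offset 4 and occupies 2 bytes.
Bytes at offsets 4..5: B5 38.
Big-endian: lowest address holds the most-significant byte.
The bytes are already most-significant first: 0xB538.

0xB538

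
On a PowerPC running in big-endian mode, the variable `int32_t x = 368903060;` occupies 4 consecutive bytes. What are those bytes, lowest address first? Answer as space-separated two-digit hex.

15 FD 03 94

368903060 in hexadecimal, padded to 32 bits, is 0x15FD0394.
Split into bytes (most-significant first): 15 FD 03 94.
In big-endian order the high byte comes first in memory.
So the memory order matches the most-significant-first order: 15 FD 03 94.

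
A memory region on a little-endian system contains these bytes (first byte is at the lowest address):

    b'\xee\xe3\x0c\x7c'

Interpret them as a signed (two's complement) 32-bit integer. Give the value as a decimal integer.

2081219566

In little-endian order the low byte comes first in memory.
Reassemble most-significant byte first: 7C 0C E3 EE → 0x7C0CE3EE.
0x7C0CE3EE = 2081219566.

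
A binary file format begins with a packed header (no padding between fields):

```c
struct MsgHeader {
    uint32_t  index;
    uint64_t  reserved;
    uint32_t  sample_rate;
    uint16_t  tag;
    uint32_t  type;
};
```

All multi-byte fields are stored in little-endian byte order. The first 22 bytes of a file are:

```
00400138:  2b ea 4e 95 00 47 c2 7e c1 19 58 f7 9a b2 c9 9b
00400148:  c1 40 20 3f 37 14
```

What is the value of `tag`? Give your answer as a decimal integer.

`tag` follows `index` (4 B), `reserved` (8 B), `sample_rate` (4 B), so it starts at offset 4 + 8 + 4 = 16 and occupies 2 bytes.
Bytes at offsets 16..17: C1 40.
Little-endian stores the least-significant byte at the lowest address.
Reassemble most-significant byte first: 40 C1 → 0x40C1.
0x40C1 = 16577.

16577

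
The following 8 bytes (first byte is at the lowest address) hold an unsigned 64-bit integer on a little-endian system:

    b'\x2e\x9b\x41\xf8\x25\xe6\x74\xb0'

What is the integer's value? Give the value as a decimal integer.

In little-endian order the low byte comes first in memory.
Reassemble most-significant byte first: B0 74 E6 25 F8 41 9B 2E → 0xB074E625F8419B2E.
0xB074E625F8419B2E = 12715040698726980398.

12715040698726980398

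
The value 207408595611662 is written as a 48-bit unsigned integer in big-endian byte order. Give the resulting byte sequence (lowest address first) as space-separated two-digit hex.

207408595611662 in hexadecimal, padded to 48 bits, is 0xBCA313AA300E.
Split into bytes (most-significant first): BC A3 13 AA 30 0E.
Big-endian: lowest address holds the most-significant byte.
So the memory order matches the most-significant-first order: BC A3 13 AA 30 0E.

BC A3 13 AA 30 0E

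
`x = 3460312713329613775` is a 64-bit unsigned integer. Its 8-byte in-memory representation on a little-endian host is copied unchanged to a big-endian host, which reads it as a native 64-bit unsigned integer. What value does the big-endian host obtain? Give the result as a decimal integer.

3460312713329613775 in 64-bit hexadecimal is 0x3005801449C79BCF.
Stored little-endian, the bytes at ascending addresses are CF 9B C7 49 14 80 05 30.
Read back as big-endian, the last byte is least significant, giving 0xCF9BC74914800530.
0xCF9BC74914800530 = 14959769703931708720.

14959769703931708720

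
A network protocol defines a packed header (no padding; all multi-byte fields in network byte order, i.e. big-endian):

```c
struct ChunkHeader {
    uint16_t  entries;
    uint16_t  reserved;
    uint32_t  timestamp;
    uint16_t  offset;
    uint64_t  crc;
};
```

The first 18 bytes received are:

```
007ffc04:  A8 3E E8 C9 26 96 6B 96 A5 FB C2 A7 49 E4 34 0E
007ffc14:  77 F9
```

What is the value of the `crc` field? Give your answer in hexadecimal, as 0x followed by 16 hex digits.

0xC2A749E4340E77F9

`crc` follows `entries` (2 B), `reserved` (2 B), `timestamp` (4 B), `offset` (2 B), so it starts at offset 2 + 2 + 4 + 2 = 10 and occupies 8 bytes.
Bytes at offsets 10..17: C2 A7 49 E4 34 0E 77 F9.
Big-endian stores the most-significant byte at the lowest address.
The bytes are already most-significant first: 0xC2A749E4340E77F9.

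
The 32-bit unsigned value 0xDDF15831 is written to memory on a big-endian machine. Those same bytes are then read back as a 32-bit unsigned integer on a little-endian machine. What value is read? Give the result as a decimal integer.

827912669

Stored big-endian, the bytes at ascending addresses are DD F1 58 31.
Read back as little-endian, the first byte is least significant, giving 0x3158F1DD.
0x3158F1DD = 827912669.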